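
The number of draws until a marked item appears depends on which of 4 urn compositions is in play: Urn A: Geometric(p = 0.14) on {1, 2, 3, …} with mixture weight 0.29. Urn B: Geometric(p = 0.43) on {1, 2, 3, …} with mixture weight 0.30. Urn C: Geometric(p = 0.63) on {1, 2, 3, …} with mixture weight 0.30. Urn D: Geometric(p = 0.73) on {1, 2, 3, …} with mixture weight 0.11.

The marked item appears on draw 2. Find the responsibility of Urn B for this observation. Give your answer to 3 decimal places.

0.368

Posterior ∝ prior × likelihood, so P(k | x) ∝ w_k f_k(x); normalise over all components.
Evaluate each component's likelihood at the observed value:
  f_A = 0.14·(1−0.14)^1 = 0.14·0.86 = 0.1204
  f_B = 0.43·(1−0.43)^1 = 0.43·0.57 = 0.2451
  f_C = 0.63·(1−0.63)^1 = 0.63·0.37 = 0.2331
  f_D = 0.73·(1−0.73)^1 = 0.73·0.27 = 0.1971
Prior × likelihood for each component:
  w_A·f_A = 0.29 × 0.1204 = 0.034916
  w_B·f_B = 0.30 × 0.2451 = 0.07353
  w_C·f_C = 0.30 × 0.2331 = 0.06993
  w_D·f_D = 0.11 × 0.1971 = 0.021681
Denominator: 0.034916 + 0.07353 + 0.06993 + 0.021681 = 0.200057
So the posterior for Urn B is 0.07353 / 0.200057 ≈ 0.368.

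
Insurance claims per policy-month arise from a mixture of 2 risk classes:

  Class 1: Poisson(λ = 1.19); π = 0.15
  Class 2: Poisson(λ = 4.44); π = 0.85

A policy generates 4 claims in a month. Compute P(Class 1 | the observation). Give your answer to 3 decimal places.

Apply Bayes' rule: the posterior for each component is proportional to its prior times its likelihood at x.
Poisson probabilities:
  p_1 = 0.0254195
  p_2 = 0.191009
Prior × likelihood for each component:
  w_1·p_1 = 0.15 × 0.0254195 = 0.00381292
  w_2·p_2 = 0.85 × 0.191009 = 0.162357
Denominator: 0.00381292 + 0.162357 = 0.16617
So the posterior for Class 1 is 0.00381292 / 0.16617 ≈ 0.023.

0.023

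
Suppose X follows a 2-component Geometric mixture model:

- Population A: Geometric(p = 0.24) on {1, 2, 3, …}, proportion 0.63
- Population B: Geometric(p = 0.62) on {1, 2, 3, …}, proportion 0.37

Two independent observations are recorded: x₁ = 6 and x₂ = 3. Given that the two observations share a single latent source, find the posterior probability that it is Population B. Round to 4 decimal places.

By Bayes' theorem, P(k | x) = P(Z=k) f_k(x) / Σ_j P(Z=j) f_j(x).
Since both observations come from the same component, the likelihood for component k is f_k(x₁)·f_k(x₂).
  f_A = [0.0608526] × [0.138624] = 0.00843563
  f_B = [0.00491258] × [0.089528] = 0.000439813
Multiply by the mixture weights:
  P(Z=A)·f_A = 0.63 × 0.00843563 = 0.00531445
  P(Z=B)·f_B = 0.37 × 0.000439813 = 0.000162731
Marginal: 0.00531445 + 0.000162731 = 0.00547718
P(Population B | x) = 0.000162731 / 0.00547718 ≈ 0.0297

0.0297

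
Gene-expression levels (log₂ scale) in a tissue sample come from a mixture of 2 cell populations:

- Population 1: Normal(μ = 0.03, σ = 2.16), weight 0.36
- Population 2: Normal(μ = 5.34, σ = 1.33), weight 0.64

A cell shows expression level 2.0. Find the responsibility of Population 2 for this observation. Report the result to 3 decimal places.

P(component k | x) = w_k·f_k(x) / marginal(x), where marginal(x) = Σ_j w_j·f_j(x).
Component likelihoods at x = 2.0:
  f_1 = 0.121851
  f_2 = 0.012812
Multiply by the mixture weights:
  w_1·f_1 = 0.36 × 0.121851 = 0.0438665
  w_2·f_2 = 0.64 × 0.012812 = 0.00819965
Denominator: 0.0438665 + 0.00819965 = 0.0520662
Responsibility of Population 2: 0.00819965 / 0.0520662 ≈ 0.157

0.157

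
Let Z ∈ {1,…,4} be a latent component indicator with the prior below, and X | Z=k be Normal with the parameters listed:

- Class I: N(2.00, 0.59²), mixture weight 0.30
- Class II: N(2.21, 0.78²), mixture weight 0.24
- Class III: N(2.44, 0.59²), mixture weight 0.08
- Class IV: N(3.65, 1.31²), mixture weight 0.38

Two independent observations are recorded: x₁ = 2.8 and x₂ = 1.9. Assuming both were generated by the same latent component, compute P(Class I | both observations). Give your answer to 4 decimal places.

P(component k | x) = π_k·f_k(x) / marginal(x), where marginal(x) = Σ_j π_j·f_j(x).
Since both observations come from the same component, the likelihood for component k is f_k(x₁)·f_k(x₂).
  f_I = [(1/(0.59·√(2π)))·exp(−(2.8−2.00)²/(2·0.59²)) = 0.676173·exp(-0.91928) = 0.269663] × [0.66653] = 0.179739
  f_II = [(1/(0.78·√(2π)))·exp(−(2.8−2.21)²/(2·0.78²)) = 0.511464·exp(-0.28608) = 0.384214] × [0.472624] = 0.181589
  f_III = [(1/(0.59·√(2π)))·exp(−(2.8−2.44)²/(2·0.59²)) = 0.676173·exp(-0.18615) = 0.561323] × [0.444791] = 0.249671
  f_IV = [(1/(1.31·√(2π)))·exp(−(2.8−3.65)²/(2·1.31²)) = 0.304536·exp(-0.21051) = 0.246727] × [0.124774] = 0.0307852
Unnormalised posteriors:
  π_I·f_I = 0.30 × 0.179739 = 0.0539216
  π_II·f_II = 0.24 × 0.181589 = 0.0435813
  π_III·f_III = 0.08 × 0.249671 = 0.0199737
  π_IV·f_IV = 0.38 × 0.0307852 = 0.0116984
Denominator: 0.0539216 + 0.0435813 + 0.0199737 + 0.0116984 = 0.129175
So the posterior for Class I is 0.0539216 / 0.129175 ≈ 0.4174.

0.4174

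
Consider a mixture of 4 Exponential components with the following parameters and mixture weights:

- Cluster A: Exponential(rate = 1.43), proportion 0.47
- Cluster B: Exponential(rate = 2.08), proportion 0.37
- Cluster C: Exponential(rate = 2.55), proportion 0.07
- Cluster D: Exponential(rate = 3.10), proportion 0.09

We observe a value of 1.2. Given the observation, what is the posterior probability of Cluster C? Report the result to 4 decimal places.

0.0420

Apply Bayes' rule: the posterior for each component is proportional to its prior times its likelihood at x.
Evaluate each component's likelihood at the observed value:
  L_A = 0.257091
  L_B = 0.171421
  L_C = 0.119564
  L_D = 0.0751253
Multiply by the mixture weights:
  π_A·L_A = 0.47 × 0.257091 = 0.120833
  π_B·L_B = 0.37 × 0.171421 = 0.0634258
  π_C·L_C = 0.07 × 0.119564 = 0.00836945
  π_D·L_D = 0.09 × 0.0751253 = 0.00676128
Denominator: 0.120833 + 0.0634258 + 0.00836945 + 0.00676128 = 0.199389
So the posterior for Cluster C is 0.00836945 / 0.199389 ≈ 0.0420.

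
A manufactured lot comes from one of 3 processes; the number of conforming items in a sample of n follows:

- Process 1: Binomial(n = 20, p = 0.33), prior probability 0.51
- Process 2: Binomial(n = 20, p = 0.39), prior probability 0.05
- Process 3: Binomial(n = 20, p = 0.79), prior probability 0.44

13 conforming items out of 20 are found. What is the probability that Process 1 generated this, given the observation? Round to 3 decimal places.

By Bayes' theorem, P(k | x) = P(Z=k) f_k(x) / Σ_j P(Z=j) f_j(x).
Component likelihoods at x = 13 conforming items out of 20:
  p_1 = 0.00258594
  p_2 = 0.0117642
  p_3 = 0.065178
Prior × likelihood for each component:
  P(Z=1)·p_1 = 0.51 × 0.00258594 = 0.00131883
  P(Z=2)·p_2 = 0.05 × 0.0117642 = 0.00058821
  P(Z=3)·p_3 = 0.44 × 0.065178 = 0.0286783
Normaliser: 0.00131883 + 0.00058821 + 0.0286783 = 0.0305854
P(Process 1 | x) ≈ 0.043

0.043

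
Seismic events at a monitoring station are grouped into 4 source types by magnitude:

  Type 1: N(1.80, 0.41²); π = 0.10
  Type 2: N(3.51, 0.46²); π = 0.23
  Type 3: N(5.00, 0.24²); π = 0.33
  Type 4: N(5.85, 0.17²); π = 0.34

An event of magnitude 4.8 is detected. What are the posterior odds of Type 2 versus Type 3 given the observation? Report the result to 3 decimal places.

Only the two components matter; the odds are (P(Z=i) f_i(x)) / (P(Z=j) f_j(x)).
Evaluate each component's likelihood at the observed value:
  f_1 = (1/(0.41·√(2π)))·exp(−(4.8−1.80)²/(2·0.41²)) = 0.973030·exp(-26.76978) = 2.30228e-12
  f_2 = (1/(0.46·√(2π)))·exp(−(4.8−3.51)²/(2·0.46²)) = 0.867266·exp(-3.93218) = 0.0169991
  f_3 = (1/(0.24·√(2π)))·exp(−(4.8−5.00)²/(2·0.24²)) = 1.662260·exp(-0.34722) = 1.17463
  f_4 = (1/(0.17·√(2π)))·exp(−(4.8−5.85)²/(2·0.17²)) = 2.346719·exp(-19.07439) = 1.22055e-08
Odds = (0.23/0.33) × (0.0169991/1.17463) = 0.69697 × 0.0144719 ≈ 0.010

0.010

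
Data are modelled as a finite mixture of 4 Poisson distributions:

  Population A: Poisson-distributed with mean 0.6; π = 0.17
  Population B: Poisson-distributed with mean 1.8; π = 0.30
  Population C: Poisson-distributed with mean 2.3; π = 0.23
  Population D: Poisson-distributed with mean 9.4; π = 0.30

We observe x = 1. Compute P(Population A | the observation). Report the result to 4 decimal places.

P(component k | x) = w_k·f_k(x) / marginal(x), where marginal(x) = Σ_j w_j·f_j(x).
Evaluate each component's likelihood at the observed value:
  f_A = e^(−0.6)·0.6^1/1! = 0.329287
  f_B = e^(−1.8)·1.8^1/1! = 0.297538
  f_C = e^(−2.3)·2.3^1/1! = 0.230595
  f_D = e^(−9.4)·9.4^1/1! = 0.000777606
Unnormalised posteriors:
  w_A·f_A = 0.17 × 0.329287 = 0.0559788
  w_B·f_B = 0.30 × 0.297538 = 0.0892614
  w_C·f_C = 0.23 × 0.230595 = 0.0530369
  w_D·f_D = 0.30 × 0.000777606 = 0.000233282
Evidence: 0.0559788 + 0.0892614 + 0.0530369 + 0.000233282 = 0.19851
P(Population A | 1) = 0.0559788 / 0.19851 ≈ 0.2820

0.2820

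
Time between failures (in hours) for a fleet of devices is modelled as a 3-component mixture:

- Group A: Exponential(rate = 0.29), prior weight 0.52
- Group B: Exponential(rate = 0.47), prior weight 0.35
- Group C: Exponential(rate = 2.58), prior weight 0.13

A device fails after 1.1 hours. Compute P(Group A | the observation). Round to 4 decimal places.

0.4822

P(component k | x) = P(Z=k)·f_k(x) / marginal(x), where marginal(x) = Σ_j P(Z=j)·f_j(x).
Component likelihoods at x = 1.1 hours:
  p_A = 0.210794
  p_B = 0.280264
  p_C = 0.15104
Multiply by the mixture weights:
  P(Z=A)·p_A = 0.52 × 0.210794 = 0.109613
  P(Z=B)·p_B = 0.35 × 0.280264 = 0.0980925
  P(Z=C)·p_C = 0.13 × 0.15104 = 0.0196352
Marginal: 0.109613 + 0.0980925 + 0.0196352 = 0.22734
P(Group A | the observation) ≈ 0.4822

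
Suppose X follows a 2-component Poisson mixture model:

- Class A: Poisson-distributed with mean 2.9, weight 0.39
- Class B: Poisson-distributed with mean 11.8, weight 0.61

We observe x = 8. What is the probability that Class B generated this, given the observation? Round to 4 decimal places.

0.9413

The responsibility of component k is w_k f_k(x) divided by Σ_j w_j f_j(x).
Evaluate each component's likelihood at the observed value:
  L_A = 0.00682668
  L_B = 0.0699617
Weight by the priors:
  w_A·L_A = 0.39 × 0.00682668 = 0.0026624
  w_B·L_B = 0.61 × 0.0699617 = 0.0426767
Sum: 0.0026624 + 0.0426767 = 0.0453391
So the posterior for Class B is 0.0426767 / 0.0453391 ≈ 0.9413.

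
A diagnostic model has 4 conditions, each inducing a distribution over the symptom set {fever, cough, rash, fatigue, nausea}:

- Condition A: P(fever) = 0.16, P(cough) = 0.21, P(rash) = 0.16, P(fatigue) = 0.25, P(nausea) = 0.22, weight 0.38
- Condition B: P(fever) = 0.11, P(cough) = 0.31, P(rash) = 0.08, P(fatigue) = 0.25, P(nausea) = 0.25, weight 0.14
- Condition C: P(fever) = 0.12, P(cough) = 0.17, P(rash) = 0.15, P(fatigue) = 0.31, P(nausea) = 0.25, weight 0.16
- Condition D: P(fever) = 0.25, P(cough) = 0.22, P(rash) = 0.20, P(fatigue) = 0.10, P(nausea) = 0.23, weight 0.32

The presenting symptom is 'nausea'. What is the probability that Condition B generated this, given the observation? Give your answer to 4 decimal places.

Apply Bayes' rule: the posterior for each component is proportional to its prior times its likelihood at x.
Categorical probabilities:
  L_A = P(nausea | comp) = 0.22
  L_B = P(nausea | comp) = 0.25
  L_C = P(nausea | comp) = 0.25
  L_D = P(nausea | comp) = 0.23
Multiply by the mixture weights:
  π_A·L_A = 0.38 × 0.22 = 0.0836
  π_B·L_B = 0.14 × 0.25 = 0.035
  π_C·L_C = 0.16 × 0.25 = 0.04
  π_D·L_D = 0.32 × 0.23 = 0.0736
Sum: 0.0836 + 0.035 + 0.04 + 0.0736 = 0.2322
P(Condition B | 'nausea') = 0.035 / 0.2322 ≈ 0.1507

0.1507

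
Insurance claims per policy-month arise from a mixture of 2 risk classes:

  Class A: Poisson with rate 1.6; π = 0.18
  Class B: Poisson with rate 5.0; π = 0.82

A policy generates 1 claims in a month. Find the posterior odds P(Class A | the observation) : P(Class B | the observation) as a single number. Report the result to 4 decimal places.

Posterior odds = (w_i f_i(x)) / (w_j f_j(x)); the normalising sum cancels.
Component likelihoods at x = 1 claims:
  f_A = 0.323034
  f_B = 0.0336897
0.0581462 / 0.0276256 ≈ 2.1048

2.1048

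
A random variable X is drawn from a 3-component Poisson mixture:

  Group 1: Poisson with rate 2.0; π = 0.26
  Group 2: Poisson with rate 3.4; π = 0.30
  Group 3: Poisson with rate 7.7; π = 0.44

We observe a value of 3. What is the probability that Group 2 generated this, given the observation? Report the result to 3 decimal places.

0.514

By Bayes' theorem, P(k | x) = P(Z=k) f_k(x) / Σ_j P(Z=j) f_j(x).
Component likelihoods at x = 3:
  L_1 = e^(−2.0)·2.0^3/3! = 0.180447
  L_2 = e^(−3.4)·3.4^3/3! = 0.218617
  L_3 = e^(−7.7)·7.7^3/3! = 0.0344551
Weight by the priors:
  P(Z=1)·L_1 = 0.26 × 0.180447 = 0.0469162
  P(Z=2)·L_2 = 0.30 × 0.218617 = 0.0655852
  P(Z=3)·L_3 = 0.44 × 0.0344551 = 0.0151602
Normaliser: 0.0469162 + 0.0655852 + 0.0151602 = 0.127662
So the posterior for Group 2 is 0.0655852 / 0.127662 ≈ 0.514.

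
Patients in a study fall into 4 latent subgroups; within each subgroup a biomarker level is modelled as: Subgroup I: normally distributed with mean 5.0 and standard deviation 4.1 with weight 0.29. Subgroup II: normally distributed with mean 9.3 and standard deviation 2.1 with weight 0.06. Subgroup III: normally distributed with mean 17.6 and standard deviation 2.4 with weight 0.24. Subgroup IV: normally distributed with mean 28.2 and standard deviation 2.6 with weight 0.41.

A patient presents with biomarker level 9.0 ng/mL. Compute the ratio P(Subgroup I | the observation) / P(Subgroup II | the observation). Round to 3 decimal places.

1.554

Only the two components matter; the odds are (π_i f_i(x)) / (π_j f_j(x)).
Component likelihoods at x = 9.0 ng/mL:
  L_I = 0.0604564
  L_II = 0.188044
  L_III = 0.000270687
  L_IV = 2.20976e-13
Odds = (0.29/0.06) × (0.0604564/0.188044) = 4.83333 × 0.321502 ≈ 1.554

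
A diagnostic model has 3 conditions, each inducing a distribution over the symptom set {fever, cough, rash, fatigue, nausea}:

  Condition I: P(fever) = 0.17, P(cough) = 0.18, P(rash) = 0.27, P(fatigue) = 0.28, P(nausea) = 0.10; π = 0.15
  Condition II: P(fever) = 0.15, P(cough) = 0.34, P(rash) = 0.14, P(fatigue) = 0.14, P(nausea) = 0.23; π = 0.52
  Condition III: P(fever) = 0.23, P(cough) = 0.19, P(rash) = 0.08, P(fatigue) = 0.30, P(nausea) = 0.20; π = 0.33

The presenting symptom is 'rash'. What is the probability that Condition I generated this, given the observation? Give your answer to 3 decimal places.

Posterior ∝ prior × likelihood, so P(k | x) ∝ w_k f_k(x); normalise over all components.
Component likelihoods at x = 'rash':
  f_I = P(rash | comp) = 0.27
  f_II = P(rash | comp) = 0.14
  f_III = P(rash | comp) = 0.08
Unnormalised posteriors:
  w_I·f_I = 0.15 × 0.27 = 0.0405
  w_II·f_II = 0.52 × 0.14 = 0.0728
  w_III·f_III = 0.33 × 0.08 = 0.0264
Normaliser: 0.0405 + 0.0728 + 0.0264 = 0.1397
P(Condition I | the observation) ≈ 0.290

0.290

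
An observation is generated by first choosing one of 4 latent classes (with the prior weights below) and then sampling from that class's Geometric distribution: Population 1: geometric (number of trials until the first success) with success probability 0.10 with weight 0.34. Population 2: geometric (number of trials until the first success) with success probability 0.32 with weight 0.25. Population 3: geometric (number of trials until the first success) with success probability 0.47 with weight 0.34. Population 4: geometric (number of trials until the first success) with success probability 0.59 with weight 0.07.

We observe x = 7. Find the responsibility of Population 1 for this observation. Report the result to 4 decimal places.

By Bayes' theorem, P(k | x) = w_k f_k(x) / Σ_j w_j f_j(x).
Geometric probabilities:
  f_1 = 0.0531441
  f_2 = 0.0316376
  f_3 = 0.0104172
  f_4 = 0.00280256
Multiply by the mixture weights:
  w_1·f_1 = 0.34 × 0.0531441 = 0.018069
  w_2·f_2 = 0.25 × 0.0316376 = 0.0079094
  w_3·f_3 = 0.34 × 0.0104172 = 0.00354186
  w_4·f_4 = 0.07 × 0.00280256 = 0.000196179
Denominator: 0.018069 + 0.0079094 + 0.00354186 + 0.000196179 = 0.0297164
So the posterior for Population 1 is 0.018069 / 0.0297164 ≈ 0.6080.

0.6080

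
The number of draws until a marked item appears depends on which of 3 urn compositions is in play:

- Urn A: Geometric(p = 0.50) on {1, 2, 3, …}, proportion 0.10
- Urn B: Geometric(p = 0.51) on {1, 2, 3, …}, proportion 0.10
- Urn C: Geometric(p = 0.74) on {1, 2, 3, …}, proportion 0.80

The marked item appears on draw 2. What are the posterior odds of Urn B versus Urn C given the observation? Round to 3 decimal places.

The posterior odds equal the prior odds times the likelihood ratio: (π_i/π_j)·(f_i(x)/f_j(x)).
Component likelihoods at x = 2:
  p_A = 0.50·(1−0.50)^1 = 0.50·0.5 = 0.25
  p_B = 0.51·(1−0.51)^1 = 0.51·0.49 = 0.2499
  p_C = 0.74·(1−0.74)^1 = 0.74·0.26 = 0.1924
0.02499 / 0.15392 ≈ 0.162

0.162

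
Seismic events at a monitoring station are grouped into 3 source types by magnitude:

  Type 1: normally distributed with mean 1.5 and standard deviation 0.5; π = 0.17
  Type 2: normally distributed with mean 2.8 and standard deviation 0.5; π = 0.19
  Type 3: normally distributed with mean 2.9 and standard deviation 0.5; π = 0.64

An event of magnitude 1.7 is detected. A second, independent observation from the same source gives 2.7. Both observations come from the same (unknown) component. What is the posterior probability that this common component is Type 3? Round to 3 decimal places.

By Bayes' theorem, P(k | x) = π_k f_k(x) / Σ_j π_j f_j(x).
Since both observations come from the same component, the likelihood for component k is f_k(x₁)·f_k(x₂).
  f_1 = [0.73654] × [0.0447891] = 0.0329889
  f_2 = [0.0709492] × [0.782085] = 0.0554883
  f_3 = [0.0447891] × [0.73654] = 0.0329889
Multiply by the mixture weights:
  π_1·f_1 = 0.17 × 0.0329889 = 0.00560812
  π_2·f_2 = 0.19 × 0.0554883 = 0.0105428
  π_3·f_3 = 0.64 × 0.0329889 = 0.0211129
Denominator: 0.00560812 + 0.0105428 + 0.0211129 = 0.0372638
Responsibility of Type 3: 0.0211129 / 0.0372638 ≈ 0.567

0.567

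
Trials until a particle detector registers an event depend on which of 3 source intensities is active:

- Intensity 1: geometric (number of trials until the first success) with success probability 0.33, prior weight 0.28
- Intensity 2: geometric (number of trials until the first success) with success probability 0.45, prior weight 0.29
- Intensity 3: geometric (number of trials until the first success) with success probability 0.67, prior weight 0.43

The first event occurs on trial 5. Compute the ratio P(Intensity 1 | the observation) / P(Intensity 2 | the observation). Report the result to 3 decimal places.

1.559

The posterior odds equal the prior odds times the likelihood ratio: (w_i/w_j)·(f_i(x)/f_j(x)).
Geometric probabilities:
  L_1 = 0.33·(1−0.33)^4 = 0.33·0.201511 = 0.0664987
  L_2 = 0.45·(1−0.45)^4 = 0.45·0.0915063 = 0.0411778
  L_3 = 0.67·(1−0.67)^4 = 0.67·0.0118592 = 0.00794567
Posterior odds = (w_1·L_1) / (w_2·L_2) = (0.28·0.0664987) / (0.29·0.0411778) = 0.0186196 / 0.0119416 ≈ 1.559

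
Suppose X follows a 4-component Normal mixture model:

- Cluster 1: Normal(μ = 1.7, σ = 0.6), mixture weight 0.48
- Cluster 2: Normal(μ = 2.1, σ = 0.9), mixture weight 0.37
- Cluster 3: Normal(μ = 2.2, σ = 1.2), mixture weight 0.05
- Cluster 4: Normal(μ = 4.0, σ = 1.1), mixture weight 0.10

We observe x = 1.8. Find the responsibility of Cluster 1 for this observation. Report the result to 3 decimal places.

The responsibility of component k is π_k f_k(x) divided by Σ_j π_j f_j(x).
Normal densities:
  f_1 = 0.655733
  f_2 = 0.419315
  f_3 = 0.314486
  f_4 = 0.0490827
Multiply by the mixture weights:
  π_1·f_1 = 0.48 × 0.655733 = 0.314752
  π_2·f_2 = 0.37 × 0.419315 = 0.155146
  π_3·f_3 = 0.05 × 0.314486 = 0.0157243
  π_4·f_4 = 0.10 × 0.0490827 = 0.00490827
Evidence: 0.314752 + 0.155146 + 0.0157243 + 0.00490827 = 0.490531
So the posterior for Cluster 1 is 0.314752 / 0.490531 ≈ 0.642.

0.642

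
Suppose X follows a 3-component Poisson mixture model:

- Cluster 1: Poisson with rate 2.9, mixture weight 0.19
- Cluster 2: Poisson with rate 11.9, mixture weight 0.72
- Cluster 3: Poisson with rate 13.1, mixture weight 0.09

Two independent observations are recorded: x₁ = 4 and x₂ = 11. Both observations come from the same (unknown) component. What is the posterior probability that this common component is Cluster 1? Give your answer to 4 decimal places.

0.0104

By Bayes' theorem, P(k | x) = w_k f_k(x) / Σ_j w_j f_j(x).
Since both observations come from the same component, the likelihood for component k is f_k(x₁)·f_k(x₂).
  f_1 = [e^(−2.9)·2.9^4/4! = 0.162154] × [0.000168178] = 2.72706e-05
  f_2 = [e^(−11.9)·11.9^4/4! = 0.00567378] × [0.115281] = 0.000654077
  f_3 = [e^(−13.1)·13.1^4/4! = 0.00250967] × [0.0999012] = 0.000250719
Prior × likelihood for each component:
  w_1·f_1 = 0.19 × 2.72706e-05 = 5.18142e-06
  w_2·f_2 = 0.72 × 0.000654077 = 0.000470935
  w_3·f_3 = 0.09 × 0.000250719 = 2.25647e-05
Normaliser: 5.18142e-06 + 0.000470935 + 2.25647e-05 = 0.000498681
Responsibility of Cluster 1: 5.18142e-06 / 0.000498681 ≈ 0.0104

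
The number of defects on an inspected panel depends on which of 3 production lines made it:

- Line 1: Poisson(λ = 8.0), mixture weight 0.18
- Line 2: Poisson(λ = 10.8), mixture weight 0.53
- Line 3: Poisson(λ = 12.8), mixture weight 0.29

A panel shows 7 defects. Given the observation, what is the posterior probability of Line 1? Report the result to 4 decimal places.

Apply Bayes' rule: the posterior for each component is proportional to its prior times its likelihood at x.
Poisson probabilities:
  L_1 = 0.139587
  L_2 = 0.0693674
  L_3 = 0.0308368
Unnormalised posteriors:
  w_1·L_1 = 0.18 × 0.139587 = 0.0251256
  w_2·L_2 = 0.53 × 0.0693674 = 0.0367647
  w_3·L_3 = 0.29 × 0.0308368 = 0.00894268
Denominator: 0.0251256 + 0.0367647 + 0.00894268 = 0.070833
P(Line 1 | the observation) = 0.0251256 / 0.070833 ≈ 0.3547

0.3547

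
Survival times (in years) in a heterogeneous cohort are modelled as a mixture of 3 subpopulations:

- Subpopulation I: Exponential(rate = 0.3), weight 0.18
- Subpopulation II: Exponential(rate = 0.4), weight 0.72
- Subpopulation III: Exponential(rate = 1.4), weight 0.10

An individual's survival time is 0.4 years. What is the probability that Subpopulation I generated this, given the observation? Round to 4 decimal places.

Apply Bayes' rule: the posterior for each component is proportional to its prior times its likelihood at x.
Exponential densities:
  f_I = 0.3·e^(−0.3·0.4) = 0.3·e^(−0.1200) = 0.266076
  f_II = 0.4·e^(−0.4·0.4) = 0.4·e^(−0.1600) = 0.340858
  f_III = 1.4·e^(−1.4·0.4) = 1.4·e^(−0.5600) = 0.799693
Prior × likelihood for each component:
  π_I·f_I = 0.18 × 0.266076 = 0.0478937
  π_II·f_II = 0.72 × 0.340858 = 0.245417
  π_III·f_III = 0.10 × 0.799693 = 0.0799693
Evidence: 0.0478937 + 0.245417 + 0.0799693 = 0.37328
P(Subpopulation I | 0.4 years) ≈ 0.1283

0.1283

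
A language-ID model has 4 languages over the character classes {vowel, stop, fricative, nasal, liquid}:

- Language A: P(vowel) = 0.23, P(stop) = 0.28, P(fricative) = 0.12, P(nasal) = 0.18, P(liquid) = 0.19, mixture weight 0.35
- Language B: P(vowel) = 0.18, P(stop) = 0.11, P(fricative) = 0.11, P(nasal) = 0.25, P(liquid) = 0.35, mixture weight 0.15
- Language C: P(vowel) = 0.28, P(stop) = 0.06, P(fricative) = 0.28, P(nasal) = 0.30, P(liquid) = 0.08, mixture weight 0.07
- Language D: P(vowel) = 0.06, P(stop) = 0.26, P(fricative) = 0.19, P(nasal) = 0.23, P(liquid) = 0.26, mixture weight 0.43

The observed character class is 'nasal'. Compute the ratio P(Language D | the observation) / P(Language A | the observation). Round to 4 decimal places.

Posterior odds = (w_i f_i(x)) / (w_j f_j(x)); the normalising sum cancels.
Component likelihoods at x = 'nasal':
  f_A = P(nasal | comp) = 0.18
  f_B = P(nasal | comp) = 0.25
  f_C = P(nasal | comp) = 0.30
  f_D = P(nasal | comp) = 0.23
0.0989 / 0.063 ≈ 1.5698

1.5698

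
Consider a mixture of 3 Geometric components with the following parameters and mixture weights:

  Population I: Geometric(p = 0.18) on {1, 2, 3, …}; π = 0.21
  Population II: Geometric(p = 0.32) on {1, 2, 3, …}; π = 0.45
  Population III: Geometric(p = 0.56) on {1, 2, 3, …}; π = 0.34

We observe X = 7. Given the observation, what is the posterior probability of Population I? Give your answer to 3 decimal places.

Posterior ∝ prior × likelihood, so P(k | x) ∝ w_k f_k(x); normalise over all components.
Evaluate each component's likelihood at the observed value:
  p_I = 0.18·(1−0.18)^6 = 0.18·0.304007 = 0.0547212
  p_II = 0.32·(1−0.32)^6 = 0.32·0.0988675 = 0.0316376
  p_III = 0.56·(1−0.56)^6 = 0.56·0.00725631 = 0.00406354
Multiply by the mixture weights:
  w_I·p_I = 0.21 × 0.0547212 = 0.0114915
  w_II·p_II = 0.45 × 0.0316376 = 0.0142369
  w_III·p_III = 0.34 × 0.00406354 = 0.0013816
Sum: 0.0114915 + 0.0142369 + 0.0013816 = 0.02711
P(Population I | the observation) ≈ 0.424

0.424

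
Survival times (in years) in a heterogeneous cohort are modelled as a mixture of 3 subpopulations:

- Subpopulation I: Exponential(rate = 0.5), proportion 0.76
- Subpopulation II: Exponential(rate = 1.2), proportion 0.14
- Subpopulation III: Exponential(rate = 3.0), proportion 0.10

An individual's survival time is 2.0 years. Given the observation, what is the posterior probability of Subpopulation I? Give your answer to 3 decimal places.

P(component k | x) = P(Z=k)·f_k(x) / marginal(x), where marginal(x) = Σ_j P(Z=j)·f_j(x).
Exponential densities:
  L_I = 0.5·e^(−0.5·2.0) = 0.5·e^(−1.0000) = 0.18394
  L_II = 1.2·e^(−1.2·2.0) = 1.2·e^(−2.4000) = 0.108862
  L_III = 3.0·e^(−3.0·2.0) = 3.0·e^(−6.0000) = 0.00743626
Weight by the priors:
  P(Z=I)·L_I = 0.76 × 0.18394 = 0.139794
  P(Z=II)·L_II = 0.14 × 0.108862 = 0.0152406
  P(Z=III)·L_III = 0.10 × 0.00743626 = 0.000743626
Evidence: 0.139794 + 0.0152406 + 0.000743626 = 0.155778
P(Subpopulation I | data) ≈ 0.897

0.897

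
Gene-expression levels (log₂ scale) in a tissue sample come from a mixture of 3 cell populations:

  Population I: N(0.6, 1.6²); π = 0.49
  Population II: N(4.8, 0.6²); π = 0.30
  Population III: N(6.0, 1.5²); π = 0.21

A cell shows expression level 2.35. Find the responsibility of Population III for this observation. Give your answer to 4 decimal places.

By Bayes' theorem, P(k | x) = π_k f_k(x) / Σ_j π_j f_j(x).
Component likelihoods at x = 2.35:
  L_I = 0.137094
  L_II = 0.000159269
  L_III = 0.0137742
Weight by the priors:
  π_I·L_I = 0.49 × 0.137094 = 0.0671762
  π_II·L_II = 0.30 × 0.000159269 = 4.77806e-05
  π_III·L_III = 0.21 × 0.0137742 = 0.00289258
Sum: 0.0671762 + 4.77806e-05 + 0.00289258 = 0.0701165
So the posterior for Population III is 0.00289258 / 0.0701165 ≈ 0.0413.

0.0413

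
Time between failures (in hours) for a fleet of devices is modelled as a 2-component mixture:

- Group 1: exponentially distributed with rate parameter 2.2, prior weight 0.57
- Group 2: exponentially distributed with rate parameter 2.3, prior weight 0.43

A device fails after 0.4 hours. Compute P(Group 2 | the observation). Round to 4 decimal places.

P(component k | x) = P(Z=k)·f_k(x) / marginal(x), where marginal(x) = Σ_j P(Z=j)·f_j(x).
Exponential densities:
  f_1 = 2.2·e^(−2.2·0.4) = 2.2·e^(−0.8800) = 0.912522
  f_2 = 2.3·e^(−2.3·0.4) = 2.3·e^(−0.9200) = 0.916594
Multiply by the mixture weights:
  P(Z=1)·f_1 = 0.57 × 0.912522 = 0.520138
  P(Z=2)·f_2 = 0.43 × 0.916594 = 0.394135
Denominator: 0.520138 + 0.394135 = 0.914273
Responsibility of Group 2: 0.394135 / 0.914273 ≈ 0.4311

0.4311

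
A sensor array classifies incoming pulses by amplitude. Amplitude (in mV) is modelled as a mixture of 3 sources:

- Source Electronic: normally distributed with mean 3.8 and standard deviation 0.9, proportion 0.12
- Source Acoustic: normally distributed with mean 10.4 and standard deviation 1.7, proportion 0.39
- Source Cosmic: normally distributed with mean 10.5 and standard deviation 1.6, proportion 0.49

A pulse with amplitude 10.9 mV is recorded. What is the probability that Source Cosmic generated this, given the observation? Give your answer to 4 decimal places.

0.5747

By Bayes' theorem, P(k | x) = w_k f_k(x) / Σ_j w_j f_j(x).
Component likelihoods at x = 10.9 mV:
  p_Electronic = (1/(0.9·√(2π)))·exp(−(10.9−3.8)²/(2·0.9²)) = 0.443269·exp(-31.11728) = 1.35707e-14
  p_Acoustic = (1/(1.7·√(2π)))·exp(−(10.9−10.4)²/(2·1.7²)) = 0.234672·exp(-0.04325) = 0.224738
  p_Cosmic = (1/(1.6·√(2π)))·exp(−(10.9−10.5)²/(2·1.6²)) = 0.249339·exp(-0.03125) = 0.241668
Unnormalised posteriors:
  w_Electronic·p_Electronic = 0.12 × 1.35707e-14 = 1.62849e-15
  w_Acoustic·p_Acoustic = 0.39 × 0.224738 = 0.0876479
  w_Cosmic·p_Cosmic = 0.49 × 0.241668 = 0.118417
Marginal: 1.62849e-15 + 0.0876479 + 0.118417 = 0.206065
Responsibility of Source Cosmic: 0.118417 / 0.206065 ≈ 0.5747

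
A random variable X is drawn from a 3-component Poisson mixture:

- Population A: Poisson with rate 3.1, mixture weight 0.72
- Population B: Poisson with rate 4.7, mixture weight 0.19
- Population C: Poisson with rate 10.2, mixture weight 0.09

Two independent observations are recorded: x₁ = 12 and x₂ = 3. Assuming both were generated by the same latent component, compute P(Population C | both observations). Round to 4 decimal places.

0.4277

P(component k | x) = π_k·f_k(x) / marginal(x), where marginal(x) = Σ_j π_j·f_j(x).
Since both observations come from the same component, the likelihood for component k is f_k(x₁)·f_k(x₂).
  p_A = [e^(−3.1)·3.1^12/12! = 7.40782e-05] × [0.223677] = 1.65696e-05
  p_B = [e^(−4.7)·4.7^12/12! = 0.00220624] × [0.157383] = 0.000347225
  p_C = [e^(−10.2)·10.2^12/12! = 0.098415] × [0.00657424] = 0.000647004
Weight by the priors:
  π_A·p_A = 0.72 × 1.65696e-05 = 1.19301e-05
  π_B·p_B = 0.19 × 0.000347225 = 6.59728e-05
  π_C·p_C = 0.09 × 0.000647004 = 5.82304e-05
Sum: 1.19301e-05 + 6.59728e-05 + 5.82304e-05 = 0.000136133
Responsibility of Population C: 5.82304e-05 / 0.000136133 ≈ 0.4277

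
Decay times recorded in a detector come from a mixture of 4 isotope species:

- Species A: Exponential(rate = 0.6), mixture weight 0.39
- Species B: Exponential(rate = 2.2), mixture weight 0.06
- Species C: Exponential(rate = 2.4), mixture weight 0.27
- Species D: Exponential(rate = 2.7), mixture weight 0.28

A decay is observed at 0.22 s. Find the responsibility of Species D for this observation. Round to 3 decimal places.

0.384

By Bayes' theorem, P(k | x) = P(Z=k) f_k(x) / Σ_j P(Z=j) f_j(x).
Exponential densities:
  L_A = 0.6·e^(−0.6·0.22) = 0.6·e^(−0.1320) = 0.525805
  L_B = 2.2·e^(−2.2·0.22) = 2.2·e^(−0.4840) = 1.35589
  L_C = 2.4·e^(−2.4·0.22) = 2.4·e^(−0.5280) = 1.41548
  L_D = 2.7·e^(−2.7·0.22) = 2.7·e^(−0.5940) = 1.49071
Unnormalised posteriors:
  P(Z=A)·L_A = 0.39 × 0.525805 = 0.205064
  P(Z=B)·L_B = 0.06 × 1.35589 = 0.0813533
  P(Z=C)·L_C = 0.27 × 1.41548 = 0.38218
  P(Z=D)·L_D = 0.28 × 1.49071 = 0.417398
Denominator: 0.205064 + 0.0813533 + 0.38218 + 0.417398 = 1.086
P(Species D | x) ≈ 0.384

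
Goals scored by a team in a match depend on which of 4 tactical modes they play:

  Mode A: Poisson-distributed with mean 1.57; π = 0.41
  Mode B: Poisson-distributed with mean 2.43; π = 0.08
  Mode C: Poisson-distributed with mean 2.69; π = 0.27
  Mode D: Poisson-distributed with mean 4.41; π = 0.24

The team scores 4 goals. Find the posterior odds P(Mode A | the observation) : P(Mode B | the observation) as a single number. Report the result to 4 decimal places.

2.1104

Since P(k|x) ∝ P(Z=k) f_k(x), the posterior odds are P(Z=i) f_i(x) / (P(Z=j) f_j(x)).
Poisson probabilities:
  p_A = e^(−1.57)·1.57^4/4! = 0.0526678
  p_B = e^(−2.43)·2.43^4/4! = 0.127902
  p_C = e^(−2.69)·2.69^4/4! = 0.148097
  p_D = e^(−4.41)·4.41^4/4! = 0.19156
Odds = (0.41/0.08) × (0.0526678/0.127902) = 5.125 × 0.411781 ≈ 2.1104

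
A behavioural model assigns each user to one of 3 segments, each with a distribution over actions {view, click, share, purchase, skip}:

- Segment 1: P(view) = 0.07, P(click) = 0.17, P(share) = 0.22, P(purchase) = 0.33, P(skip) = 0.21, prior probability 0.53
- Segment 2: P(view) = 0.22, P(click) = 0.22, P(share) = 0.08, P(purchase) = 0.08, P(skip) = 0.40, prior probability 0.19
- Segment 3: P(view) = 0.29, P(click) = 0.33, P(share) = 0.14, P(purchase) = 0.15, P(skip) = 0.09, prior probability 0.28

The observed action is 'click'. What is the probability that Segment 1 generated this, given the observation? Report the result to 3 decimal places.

The responsibility of component k is π_k f_k(x) divided by Σ_j π_j f_j(x).
Evaluate each component's likelihood at the observed value:
  p_1 = 0.17
  p_2 = 0.22
  p_3 = 0.33
Prior × likelihood for each component:
  π_1·p_1 = 0.53 × 0.17 = 0.0901
  π_2·p_2 = 0.19 × 0.22 = 0.0418
  π_3·p_3 = 0.28 × 0.33 = 0.0924
Evidence: 0.0901 + 0.0418 + 0.0924 = 0.2243
Responsibility of Segment 1: 0.0901 / 0.2243 ≈ 0.402

0.402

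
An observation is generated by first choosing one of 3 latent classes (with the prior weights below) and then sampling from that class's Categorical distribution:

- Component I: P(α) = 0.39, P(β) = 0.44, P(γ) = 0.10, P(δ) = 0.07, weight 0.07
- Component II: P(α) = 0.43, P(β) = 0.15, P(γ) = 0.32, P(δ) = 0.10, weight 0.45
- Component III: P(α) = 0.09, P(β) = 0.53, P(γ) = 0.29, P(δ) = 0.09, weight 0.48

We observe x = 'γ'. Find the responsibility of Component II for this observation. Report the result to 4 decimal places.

By Bayes' theorem, P(k | x) = π_k f_k(x) / Σ_j π_j f_j(x).
Component likelihoods at x = 'γ':
  f_I = P(γ | comp) = 0.10
  f_II = P(γ | comp) = 0.32
  f_III = P(γ | comp) = 0.29
Prior × likelihood for each component:
  π_I·f_I = 0.07 × 0.1 = 0.007
  π_II·f_II = 0.45 × 0.32 = 0.144
  π_III·f_III = 0.48 × 0.29 = 0.1392
Normaliser: 0.007 + 0.144 + 0.1392 = 0.2902
P(Component II | data) = 0.144 / 0.2902 ≈ 0.4962

0.4962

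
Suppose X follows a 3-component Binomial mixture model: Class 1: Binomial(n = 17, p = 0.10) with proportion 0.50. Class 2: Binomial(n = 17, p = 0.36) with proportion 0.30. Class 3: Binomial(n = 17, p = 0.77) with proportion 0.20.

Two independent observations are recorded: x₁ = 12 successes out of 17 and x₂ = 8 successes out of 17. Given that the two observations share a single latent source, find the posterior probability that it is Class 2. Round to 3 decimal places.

The responsibility of component k is w_k f_k(x) divided by Σ_j w_j f_j(x).
Since both observations come from the same component, the likelihood for component k is f_k(x₁)·f_k(x₂).
  f_1 = [C(17,12)·0.10^12·0.90^5 = 6188·1e-12·0.59049 = 3.65395e-09] × [9.41819e-05] = 3.44136e-13
  f_2 = [C(17,12)·0.36^12·0.64^5 = 6188·4.73838e-06·0.107374 = 0.00314833] × [0.123545] = 0.00038896
  f_3 = [C(17,12)·0.77^12·0.23^5 = 6188·0.0434399·0.000643634 = 0.173013] × [0.0054108] = 0.000936137
Unnormalised posteriors:
  w_1·f_1 = 0.50 × 3.44136e-13 = 1.72068e-13
  w_2·f_2 = 0.30 × 0.00038896 = 0.000116688
  w_3·f_3 = 0.20 × 0.000936137 = 0.000187227
Marginal: 1.72068e-13 + 0.000116688 + 0.000187227 = 0.000303915
P(Class 2 | x₁, x₂) = 0.000116688 / 0.000303915 ≈ 0.384

0.384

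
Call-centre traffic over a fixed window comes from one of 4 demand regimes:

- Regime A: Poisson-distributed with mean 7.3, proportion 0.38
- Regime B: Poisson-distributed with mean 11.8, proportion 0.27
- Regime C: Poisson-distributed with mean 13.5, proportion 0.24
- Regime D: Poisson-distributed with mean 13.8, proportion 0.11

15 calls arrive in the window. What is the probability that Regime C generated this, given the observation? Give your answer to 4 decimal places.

0.4225

By Bayes' theorem, P(k | x) = π_k f_k(x) / Σ_j π_j f_j(x).
Poisson probabilities:
  f_A = e^(−7.3)·7.3^15/15! = 0.0046025
  f_B = e^(−11.8)·11.8^15/15! = 0.0687156
  f_C = e^(−13.5)·13.5^15/15! = 0.0945217
  f_D = e^(−13.8)·13.8^15/15! = 0.0973695
Weight by the priors:
  π_A·f_A = 0.38 × 0.0046025 = 0.00174895
  π_B·f_B = 0.27 × 0.0687156 = 0.0185532
  π_C·f_C = 0.24 × 0.0945217 = 0.0226852
  π_D·f_D = 0.11 × 0.0973695 = 0.0107106
Marginal: 0.00174895 + 0.0185532 + 0.0226852 + 0.0107106 = 0.053698
P(Regime C | 15 calls) ≈ 0.4225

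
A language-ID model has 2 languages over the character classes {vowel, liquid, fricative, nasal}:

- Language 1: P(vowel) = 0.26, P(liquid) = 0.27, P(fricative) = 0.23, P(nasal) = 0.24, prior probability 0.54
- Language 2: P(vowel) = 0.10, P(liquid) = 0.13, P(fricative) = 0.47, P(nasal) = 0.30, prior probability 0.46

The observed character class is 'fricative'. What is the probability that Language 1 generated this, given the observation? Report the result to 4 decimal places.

Apply Bayes' rule: the posterior for each component is proportional to its prior times its likelihood at x.
Component likelihoods at x = 'fricative':
  f_1 = P(fricative | comp) = 0.23
  f_2 = P(fricative | comp) = 0.47
Unnormalised posteriors:
  π_1·f_1 = 0.54 × 0.23 = 0.1242
  π_2·f_2 = 0.46 × 0.47 = 0.2162
Sum: 0.1242 + 0.2162 = 0.3404
Responsibility of Language 1: 0.1242 / 0.3404 ≈ 0.3649

0.3649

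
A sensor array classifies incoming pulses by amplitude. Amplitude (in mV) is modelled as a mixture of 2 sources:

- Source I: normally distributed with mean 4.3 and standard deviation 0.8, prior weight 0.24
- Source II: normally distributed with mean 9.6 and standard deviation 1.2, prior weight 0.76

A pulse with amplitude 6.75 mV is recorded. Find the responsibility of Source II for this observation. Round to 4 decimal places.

P(component k | x) = P(Z=k)·f_k(x) / marginal(x), where marginal(x) = Σ_j P(Z=j)·f_j(x).
Evaluate each component's likelihood at the observed value:
  f_I = (1/(0.8·√(2π)))·exp(−(6.75−4.3)²/(2·0.8²)) = 0.498678·exp(-4.68945) = 0.0045837
  f_II = (1/(1.2·√(2π)))·exp(−(6.75−9.6)²/(2·1.2²)) = 0.332452·exp(-2.82031) = 0.0198099
Multiply by the mixture weights:
  P(Z=I)·f_I = 0.24 × 0.0045837 = 0.00110009
  P(Z=II)·f_II = 0.76 × 0.0198099 = 0.0150555
Evidence: 0.00110009 + 0.0150555 = 0.0161556
P(Source II | x) ≈ 0.9319

0.9319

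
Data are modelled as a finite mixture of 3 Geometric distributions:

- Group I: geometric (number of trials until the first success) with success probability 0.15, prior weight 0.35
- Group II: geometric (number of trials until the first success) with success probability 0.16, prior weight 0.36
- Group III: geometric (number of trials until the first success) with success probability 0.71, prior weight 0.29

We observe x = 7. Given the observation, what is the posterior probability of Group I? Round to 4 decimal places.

The responsibility of component k is π_k f_k(x) divided by Σ_j π_j f_j(x).
Evaluate each component's likelihood at the observed value:
  f_I = 0.0565724
  f_II = 0.0562077
  f_III = 0.000422325
Weight by the priors:
  π_I·f_I = 0.35 × 0.0565724 = 0.0198003
  π_II·f_II = 0.36 × 0.0562077 = 0.0202348
  π_III·f_III = 0.29 × 0.000422325 = 0.000122474
Normaliser: 0.0198003 + 0.0202348 + 0.000122474 = 0.0401576
P(Group I | the observation) ≈ 0.4931

0.4931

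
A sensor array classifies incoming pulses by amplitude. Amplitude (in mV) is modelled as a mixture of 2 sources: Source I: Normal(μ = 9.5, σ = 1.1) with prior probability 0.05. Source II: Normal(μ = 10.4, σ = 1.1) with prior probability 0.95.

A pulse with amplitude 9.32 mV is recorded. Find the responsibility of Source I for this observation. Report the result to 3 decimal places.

0.078

Posterior ∝ prior × likelihood, so P(k | x) ∝ π_k f_k(x); normalise over all components.
Normal densities:
  L_I = (1/(1.1·√(2π)))·exp(−(9.32−9.5)²/(2·1.1²)) = 0.362675·exp(-0.01339) = 0.357852
  L_II = (1/(1.1·√(2π)))·exp(−(9.32−10.4)²/(2·1.1²)) = 0.362675·exp(-0.48198) = 0.223972
Unnormalised posteriors:
  π_I·L_I = 0.05 × 0.357852 = 0.0178926
  π_II·L_II = 0.95 × 0.223972 = 0.212774
Marginal: 0.0178926 + 0.212774 = 0.230666
P(Source I | x) = 0.0178926 / 0.230666 ≈ 0.078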